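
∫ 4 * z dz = 2*z^2 + C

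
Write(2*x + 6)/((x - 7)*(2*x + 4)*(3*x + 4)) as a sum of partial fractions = -3/(10*(3*x + 4)) + 1/(18*(x + 2)) + 2/(45*(x - 7))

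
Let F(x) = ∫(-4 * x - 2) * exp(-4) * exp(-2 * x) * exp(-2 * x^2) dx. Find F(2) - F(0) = -exp(-4) + exp(-16)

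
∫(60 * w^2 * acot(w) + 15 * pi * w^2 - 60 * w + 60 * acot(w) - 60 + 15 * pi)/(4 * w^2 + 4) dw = 15*(w + 1)*(4*acot(w) + pi)/4 + C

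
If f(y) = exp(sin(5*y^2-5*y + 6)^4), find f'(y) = 40*y*exp(sin(5*y^2 - 5*y + 6)^4)*sin(5*y^2 - 5*y + 6)^3*cos(5*y^2 - 5*y + 6) - 20*exp(sin(5*y^2 - 5*y + 6)^4)*sin(5*y^2 - 5*y + 6)^3*cos(5*y^2 - 5*y + 6)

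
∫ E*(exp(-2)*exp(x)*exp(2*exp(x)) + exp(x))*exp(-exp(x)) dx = 2*sinh(exp(x) - 1) + C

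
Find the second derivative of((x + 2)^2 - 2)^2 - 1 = 12*x^2 + 48*x + 40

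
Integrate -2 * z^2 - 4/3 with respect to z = -2*z^3/3 - 4*z/3 + C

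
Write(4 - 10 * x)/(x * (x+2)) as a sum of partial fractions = -12/(x + 2) + 2/x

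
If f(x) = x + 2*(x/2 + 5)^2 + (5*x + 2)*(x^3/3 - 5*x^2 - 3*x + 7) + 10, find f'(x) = 20*x^3/3 - 73*x^2 - 49*x + 40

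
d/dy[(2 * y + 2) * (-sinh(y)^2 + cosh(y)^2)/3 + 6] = 2/3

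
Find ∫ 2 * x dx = x^2 + C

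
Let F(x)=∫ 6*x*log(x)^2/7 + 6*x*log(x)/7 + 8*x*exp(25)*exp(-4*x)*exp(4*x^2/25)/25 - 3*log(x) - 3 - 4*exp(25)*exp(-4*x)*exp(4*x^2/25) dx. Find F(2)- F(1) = -exp(529/25) - 6*log(2) + 12*log(2)^2/7 + exp(441/25)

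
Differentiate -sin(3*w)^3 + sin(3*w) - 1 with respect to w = 3*cos(3*w)/4 + 9*cos(9*w)/4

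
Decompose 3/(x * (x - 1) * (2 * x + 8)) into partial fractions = 3/(40*(x + 4)) + 3/(10*(x - 1)) - 3/(8*x)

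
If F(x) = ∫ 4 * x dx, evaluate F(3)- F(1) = 16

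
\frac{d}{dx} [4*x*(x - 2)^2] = 12*x^2 - 32*x + 16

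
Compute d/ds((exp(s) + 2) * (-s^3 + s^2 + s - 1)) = -s^3*exp(s) - 2*s^2*exp(s) - 6*s^2 + 3*s*exp(s) + 4*s + 2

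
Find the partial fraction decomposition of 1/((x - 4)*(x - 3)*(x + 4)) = 1/(56*(x + 4)) - 1/(7*(x - 3)) + 1/(8*(x - 4))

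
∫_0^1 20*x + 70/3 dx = 100/3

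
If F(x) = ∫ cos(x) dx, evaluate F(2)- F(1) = -sin(1) + sin(2)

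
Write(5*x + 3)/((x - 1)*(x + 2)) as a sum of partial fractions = 7/(3*(x + 2)) + 8/(3*(x - 1))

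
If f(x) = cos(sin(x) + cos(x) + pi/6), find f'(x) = -sqrt(2)*sin(sqrt(2)*sin(x + pi/4) + pi/6)*cos(x + pi/4)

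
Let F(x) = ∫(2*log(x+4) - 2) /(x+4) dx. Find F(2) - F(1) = -(-1 + log(5))^2 + (-1 + log(6))^2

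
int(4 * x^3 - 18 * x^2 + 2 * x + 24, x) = x^4 - 6*x^3 + x^2 + 24*x + C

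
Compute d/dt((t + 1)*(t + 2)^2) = 3*t^2 + 10*t + 8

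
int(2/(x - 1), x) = 2*log(x - 1) + C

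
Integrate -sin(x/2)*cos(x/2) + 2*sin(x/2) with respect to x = (cos(x/2) - 2)^2 + C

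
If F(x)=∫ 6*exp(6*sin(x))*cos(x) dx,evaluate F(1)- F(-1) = -exp(-6*sin(1)) + exp(6*sin(1))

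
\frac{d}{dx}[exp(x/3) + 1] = exp(x/3)/3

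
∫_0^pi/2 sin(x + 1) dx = cos(1) + sin(1)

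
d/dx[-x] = -1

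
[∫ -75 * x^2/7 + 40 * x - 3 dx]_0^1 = 94/7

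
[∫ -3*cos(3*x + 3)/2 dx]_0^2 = -sin(9)/2 + sin(3)/2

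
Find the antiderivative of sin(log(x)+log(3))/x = -cos(log(3*x)) + C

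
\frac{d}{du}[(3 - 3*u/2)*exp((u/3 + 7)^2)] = -u^2*exp(u^2/9 + 14*u/3 + 49)/3 - 19*u*exp(u^2/9 + 14*u/3 + 49)/3 + 25*exp(u^2/9 + 14*u/3 + 49)/2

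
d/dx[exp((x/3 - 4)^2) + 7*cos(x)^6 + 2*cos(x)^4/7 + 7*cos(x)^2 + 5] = 2*x*exp(x^2/9 - 8*x/3 + 16)/9 - 8*exp(x^2/9 - 8*x/3 + 16)/3 - 42*sin(x)*cos(x)^5 - 8*sin(x)*cos(x)^3/7 - 14*sin(x)*cos(x)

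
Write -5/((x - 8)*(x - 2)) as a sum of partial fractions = 5/(6*(x - 2)) - 5/(6*(x - 8))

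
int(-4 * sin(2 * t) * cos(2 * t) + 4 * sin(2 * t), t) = 4*sin(t)^4 + C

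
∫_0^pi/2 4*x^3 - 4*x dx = -1 + (-1 + pi/2)^2*(1 + pi/2)^2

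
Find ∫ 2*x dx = x^2 + C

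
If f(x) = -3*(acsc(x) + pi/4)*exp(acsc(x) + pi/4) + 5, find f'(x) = (12*exp(acsc(x) + pi/4)*acsc(x) + 3*pi*exp(acsc(x) + pi/4) + 12*exp(acsc(x) + pi/4))/(4*x^2*sqrt(1 - 1/x^2))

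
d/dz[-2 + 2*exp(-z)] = -2*exp(-z)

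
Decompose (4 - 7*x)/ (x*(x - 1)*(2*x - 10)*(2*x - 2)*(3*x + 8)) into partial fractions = 459/(22264*(3*x + 8)) + 173/(7744*(x - 1)) + 3/(176*(x - 1)^2) - 31/(7360*(x - 5)) - 1/(40*x)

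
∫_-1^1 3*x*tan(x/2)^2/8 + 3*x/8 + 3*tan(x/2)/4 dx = 0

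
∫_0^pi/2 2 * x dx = pi^2/4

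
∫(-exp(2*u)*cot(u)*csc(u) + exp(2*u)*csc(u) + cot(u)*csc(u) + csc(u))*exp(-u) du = 2*sinh(u)*csc(u) + C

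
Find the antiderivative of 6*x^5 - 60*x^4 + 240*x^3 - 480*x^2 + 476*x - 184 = x^6 - 12*x^5 + 60*x^4 - 160*x^3 + 238*x^2 - 184*x + C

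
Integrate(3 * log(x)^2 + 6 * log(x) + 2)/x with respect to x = (log(x) + 1)^3 - log(x) + C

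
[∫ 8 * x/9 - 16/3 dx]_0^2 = -80/9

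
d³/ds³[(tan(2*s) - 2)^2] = 192*tan(2*s)^5 - 192*tan(2*s)^4 + 320*tan(2*s)^3 - 256*tan(2*s)^2 + 128*tan(2*s) - 64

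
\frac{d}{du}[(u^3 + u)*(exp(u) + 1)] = u^3*exp(u) + 3*u^2*exp(u) + 3*u^2 + u*exp(u) + exp(u) + 1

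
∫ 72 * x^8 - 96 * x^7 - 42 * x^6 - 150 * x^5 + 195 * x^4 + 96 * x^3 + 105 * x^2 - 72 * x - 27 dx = 8*x^9 - 12*x^8 - 6*x^7 - 25*x^6 + 39*x^5 + 24*x^4 + 35*x^3 - 36*x^2 - 27*x + C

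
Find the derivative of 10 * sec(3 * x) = 30*tan(3*x)*sec(3*x)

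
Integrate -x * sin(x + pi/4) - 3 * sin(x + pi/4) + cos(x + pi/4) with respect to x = (x + 3)*cos(x + pi/4) + C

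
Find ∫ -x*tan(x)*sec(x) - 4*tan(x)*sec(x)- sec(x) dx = (-x - 4)*sec(x) + C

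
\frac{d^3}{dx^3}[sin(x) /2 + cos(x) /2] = sin(x)/2 - cos(x)/2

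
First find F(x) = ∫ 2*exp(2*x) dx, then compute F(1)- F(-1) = -(-1 + exp(-1))*(exp(-1) + 1) + (-1 + E)*(1 + E)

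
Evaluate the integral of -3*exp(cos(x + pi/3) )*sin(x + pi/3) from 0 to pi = -3*exp(1/2) + 3*exp(-1/2)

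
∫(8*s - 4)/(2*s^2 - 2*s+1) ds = 2*log(2*s^2 - 2*s + 1) + C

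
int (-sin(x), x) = cos(x) + C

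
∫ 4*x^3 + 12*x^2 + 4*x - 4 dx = x^4 + 4*x^3 + 2*x^2 - 4*x + C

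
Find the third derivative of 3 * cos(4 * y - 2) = 192*sin(4*y - 2)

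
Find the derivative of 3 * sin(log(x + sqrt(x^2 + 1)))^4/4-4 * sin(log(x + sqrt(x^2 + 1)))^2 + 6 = (3*x*sin(log(x + sqrt(x^2 + 1)))^2 - 8*x + 3*sqrt(x^2 + 1)*sin(log(x + sqrt(x^2 + 1)))^2 - 8*sqrt(x^2 + 1))*sin(log(x + sqrt(x^2 + 1)))*cos(log(x + sqrt(x^2 + 1)))/(x^2 + x*sqrt(x^2 + 1) + 1)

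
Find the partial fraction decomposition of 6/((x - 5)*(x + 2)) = -6/(7*(x + 2)) + 6/(7*(x - 5))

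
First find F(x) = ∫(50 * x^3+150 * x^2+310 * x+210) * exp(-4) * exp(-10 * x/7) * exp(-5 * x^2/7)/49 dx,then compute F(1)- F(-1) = -43*exp(-43/7)/7 + 23*exp(-23/7)/7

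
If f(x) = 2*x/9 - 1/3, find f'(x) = 2/9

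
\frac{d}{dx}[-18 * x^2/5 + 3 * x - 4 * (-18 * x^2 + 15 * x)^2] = -5184*x^3 + 6480*x^2 - 9036*x/5 + 3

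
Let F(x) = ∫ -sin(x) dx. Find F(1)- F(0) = -1 + cos(1)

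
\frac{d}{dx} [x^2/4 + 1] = x/2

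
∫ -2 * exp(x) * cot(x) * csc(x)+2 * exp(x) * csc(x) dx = 2*exp(x)*csc(x) + C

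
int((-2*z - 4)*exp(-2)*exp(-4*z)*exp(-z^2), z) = exp(2 - (z + 2)^2) + C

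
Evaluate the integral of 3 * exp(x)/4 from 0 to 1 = -3/4 + 3*E/4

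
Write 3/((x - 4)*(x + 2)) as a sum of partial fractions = -1/(2*(x + 2)) + 1/(2*(x - 4))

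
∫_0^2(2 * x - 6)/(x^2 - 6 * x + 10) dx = -log(10) + log(2)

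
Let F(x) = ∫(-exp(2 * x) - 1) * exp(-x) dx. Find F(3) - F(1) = -exp(3) - exp(-1) + exp(-3) + E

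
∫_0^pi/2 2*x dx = pi^2/4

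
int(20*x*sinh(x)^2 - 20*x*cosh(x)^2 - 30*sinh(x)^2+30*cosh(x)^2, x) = -10*x^2 + 30*x + C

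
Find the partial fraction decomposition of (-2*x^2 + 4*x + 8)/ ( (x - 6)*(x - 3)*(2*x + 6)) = -11/(54*(x + 3)) - 1/(18*(x - 3)) - 20/(27*(x - 6))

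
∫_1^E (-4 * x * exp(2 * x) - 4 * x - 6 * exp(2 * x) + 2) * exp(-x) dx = (-4*E - 2)*(-exp(-E) + exp(E)) - 6*exp(-1) + 6*E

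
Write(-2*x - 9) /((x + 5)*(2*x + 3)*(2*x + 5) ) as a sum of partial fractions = 4/(5*(2*x + 5)) - 6/(7*(2*x + 3)) + 1/(35*(x + 5))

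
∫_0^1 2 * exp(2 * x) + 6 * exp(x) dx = -16 + (E + 3)^2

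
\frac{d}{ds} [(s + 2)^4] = 4*s^3 + 24*s^2 + 48*s + 32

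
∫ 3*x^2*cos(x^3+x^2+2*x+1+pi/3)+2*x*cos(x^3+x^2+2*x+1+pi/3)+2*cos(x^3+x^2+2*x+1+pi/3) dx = sin(x^3 + x^2 + 2*x + 1 + pi/3) + C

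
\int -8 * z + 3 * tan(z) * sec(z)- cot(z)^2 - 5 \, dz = -4*z^2 - 4*z + cot(z) + 3*sec(z) + C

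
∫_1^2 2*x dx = 3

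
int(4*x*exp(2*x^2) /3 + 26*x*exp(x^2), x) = (exp(x^2) + 39)*exp(x^2)/3 + C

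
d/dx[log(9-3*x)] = 1/(x - 3)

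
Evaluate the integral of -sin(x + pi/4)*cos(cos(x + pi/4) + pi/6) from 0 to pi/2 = -sqrt(3)*sin(sqrt(2)/2)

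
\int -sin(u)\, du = cos(u) + C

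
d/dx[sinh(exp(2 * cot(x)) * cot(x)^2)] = -2*(1 + 1/tan(x) + tan(x)^(-2) + tan(x)^(-3))*exp(2/tan(x))*cosh(exp(2/tan(x))/tan(x)^2)/tan(x)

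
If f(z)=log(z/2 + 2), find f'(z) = 1/(z + 4)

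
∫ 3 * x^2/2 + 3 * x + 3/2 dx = x^3/2 + 3*x^2/2 + 3*x/2 + C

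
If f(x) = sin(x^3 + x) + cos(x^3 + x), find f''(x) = sqrt(2)*(-9*x^4*sin(x^3 + x + pi/4) - 6*x^2*sin(x^3 + x + pi/4) + 6*x*cos(x^3 + x + pi/4) - sin(x^3 + x + pi/4))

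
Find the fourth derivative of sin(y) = sin(y)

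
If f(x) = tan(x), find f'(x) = cos(x)^(-2)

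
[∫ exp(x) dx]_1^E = -E + exp(E)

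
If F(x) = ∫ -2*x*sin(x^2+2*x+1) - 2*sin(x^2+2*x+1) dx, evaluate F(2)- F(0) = cos(9) - cos(1)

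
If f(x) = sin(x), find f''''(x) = sin(x)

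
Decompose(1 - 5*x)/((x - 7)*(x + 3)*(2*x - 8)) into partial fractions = 4/(35*(x + 3)) + 19/(42*(x - 4)) - 17/(30*(x - 7))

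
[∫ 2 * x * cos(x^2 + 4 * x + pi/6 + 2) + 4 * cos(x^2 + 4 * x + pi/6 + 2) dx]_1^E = -sin(pi/6 + 7) + sin(-2 + pi/6 + (2 + E)^2)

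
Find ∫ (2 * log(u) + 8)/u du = (log(u) + 4)^2 + C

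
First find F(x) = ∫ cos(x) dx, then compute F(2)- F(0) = sin(2)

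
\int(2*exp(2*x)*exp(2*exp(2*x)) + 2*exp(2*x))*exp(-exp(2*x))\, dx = 2*sinh(exp(2*x)) + C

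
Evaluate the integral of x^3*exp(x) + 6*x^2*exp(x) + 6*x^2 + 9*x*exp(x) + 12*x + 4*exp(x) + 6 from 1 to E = -8*E - 16 + (1 + E)^3*(2 + exp(E))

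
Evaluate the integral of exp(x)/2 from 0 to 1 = -1/2 + E/2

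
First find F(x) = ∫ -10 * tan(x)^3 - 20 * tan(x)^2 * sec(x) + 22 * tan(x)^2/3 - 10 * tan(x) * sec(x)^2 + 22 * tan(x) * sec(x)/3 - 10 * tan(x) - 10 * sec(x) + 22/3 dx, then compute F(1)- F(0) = -5*(tan(1) + sec(1))^2 - 7/3 + 22*tan(1)/3 + 22*sec(1)/3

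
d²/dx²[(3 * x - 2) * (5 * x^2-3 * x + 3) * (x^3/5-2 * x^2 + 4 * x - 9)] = 90*x^4 - 676*x^3 + 1212*x^2 - 7266*x/5 + 486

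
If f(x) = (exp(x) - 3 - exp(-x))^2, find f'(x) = (2*exp(4*x) - 6*exp(3*x) - 6*exp(x) - 2)*exp(-2*x)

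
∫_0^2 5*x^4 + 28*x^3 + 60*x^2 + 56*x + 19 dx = 454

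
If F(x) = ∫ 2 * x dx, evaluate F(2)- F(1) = 3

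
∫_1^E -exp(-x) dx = -exp(-1) + exp(-E)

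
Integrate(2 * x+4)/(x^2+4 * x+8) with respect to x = log((x + 2)^2 + 4) + C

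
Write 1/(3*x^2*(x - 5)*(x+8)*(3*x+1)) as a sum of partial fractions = -27/(368*(3*x + 1)) + 1/(57408*(x + 8)) + 1/(15600*(x - 5)) + 39/(1600*x) - 1/(120*x^2)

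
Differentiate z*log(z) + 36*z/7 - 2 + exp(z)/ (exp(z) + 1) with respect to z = (7*exp(2*z)*log(z) + 43*exp(2*z) + 14*exp(z)*log(z) + 93*exp(z) + 7*log(z) + 43)/(7*exp(2*z) + 14*exp(z) + 7)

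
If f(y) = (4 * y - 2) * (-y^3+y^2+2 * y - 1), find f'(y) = -16*y^3 + 18*y^2 + 12*y - 8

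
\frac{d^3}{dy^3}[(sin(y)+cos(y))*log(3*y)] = sqrt(2)*(-y^3*log(y)*cos(y + pi/4) - y^3*log(3)*cos(y + pi/4) - 3*y^2*sin(y + pi/4) - 3*y*cos(y + pi/4) + 2*sin(y + pi/4))/y^3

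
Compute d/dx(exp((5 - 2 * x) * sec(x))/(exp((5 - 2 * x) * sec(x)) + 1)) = (-2*x*sin(x)/cos(x) + 5*sin(x)/cos(x) - 2)*exp(2*x/cos(x))*exp(5/cos(x))/((exp(2*x/cos(x)) + exp(5/cos(x)))^2*cos(x))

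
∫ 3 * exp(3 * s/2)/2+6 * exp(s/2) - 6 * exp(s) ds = (exp(s/2) - 2)^3 + C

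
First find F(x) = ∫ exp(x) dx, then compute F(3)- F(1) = -E + exp(3)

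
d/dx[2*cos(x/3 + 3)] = -2*sin(x/3 + 3)/3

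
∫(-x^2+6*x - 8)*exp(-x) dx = (x - 2)^2*exp(-x) + C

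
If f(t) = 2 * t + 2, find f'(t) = 2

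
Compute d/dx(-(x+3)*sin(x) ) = -x*cos(x) - sin(x) - 3*cos(x)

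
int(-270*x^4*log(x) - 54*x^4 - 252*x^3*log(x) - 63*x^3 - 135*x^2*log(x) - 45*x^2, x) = -9*x^3*(6*x^2 + 7*x + 5)*log(x) + C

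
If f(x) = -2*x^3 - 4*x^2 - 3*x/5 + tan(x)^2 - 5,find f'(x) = -6*x^2 - 8*x + 2*sin(x)/cos(x)^3 - 3/5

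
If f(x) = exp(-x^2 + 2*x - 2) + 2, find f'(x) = (2 - 2*x)*exp(-x^2 + 2*x - 2)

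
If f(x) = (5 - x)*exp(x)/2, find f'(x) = -x*exp(x)/2 + 2*exp(x)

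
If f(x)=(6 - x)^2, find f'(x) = 2*x - 12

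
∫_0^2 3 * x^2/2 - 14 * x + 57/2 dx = 33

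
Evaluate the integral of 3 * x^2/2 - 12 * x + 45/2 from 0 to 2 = 25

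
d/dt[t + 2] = 1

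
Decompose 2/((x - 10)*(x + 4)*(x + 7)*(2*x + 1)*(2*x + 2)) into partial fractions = -16/(1911*(2*x + 1)) + 1/(3978*(x + 7)) - 1/(882*(x + 4)) + 1/(198*(x + 1)) + 1/(54978*(x - 10))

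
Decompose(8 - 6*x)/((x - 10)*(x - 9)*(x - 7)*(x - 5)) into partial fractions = 11/(20*(x - 5)) - 17/(6*(x - 7)) + 23/(4*(x - 9)) - 52/(15*(x - 10))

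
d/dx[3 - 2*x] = -2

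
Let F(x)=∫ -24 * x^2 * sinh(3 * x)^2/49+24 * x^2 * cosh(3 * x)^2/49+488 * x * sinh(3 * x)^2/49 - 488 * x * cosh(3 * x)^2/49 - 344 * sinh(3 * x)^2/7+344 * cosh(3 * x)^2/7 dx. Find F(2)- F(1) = 1732/49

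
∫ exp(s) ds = exp(s) + C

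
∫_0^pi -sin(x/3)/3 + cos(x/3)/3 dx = -1/2 + sqrt(3)/2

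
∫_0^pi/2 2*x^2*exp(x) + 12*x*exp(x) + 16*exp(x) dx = -8 + 2*(pi/2 + 2)^2*exp(pi/2)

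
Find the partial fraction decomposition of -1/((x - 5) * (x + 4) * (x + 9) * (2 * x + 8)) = 1/(700*(x + 9)) - 2/(2025*(x + 4)) + 1/(90*(x + 4)^2) - 1/(2268*(x - 5))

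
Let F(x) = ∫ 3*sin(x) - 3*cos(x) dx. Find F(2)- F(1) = 3*sqrt(2)*(-sin(pi/4 + 2) + sin(pi/4 + 1))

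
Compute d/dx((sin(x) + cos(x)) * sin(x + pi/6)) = sqrt(2)*sin(2*x + 5*pi/12)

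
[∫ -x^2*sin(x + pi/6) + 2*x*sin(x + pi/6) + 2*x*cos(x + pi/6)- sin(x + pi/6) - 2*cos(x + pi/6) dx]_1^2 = cos(pi/6 + 2)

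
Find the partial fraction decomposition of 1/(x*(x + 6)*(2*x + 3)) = -4/(27*(2*x + 3)) + 1/(54*(x + 6)) + 1/(18*x)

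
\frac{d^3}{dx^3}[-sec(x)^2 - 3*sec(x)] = (3 + 8/cos(x) - 18/cos(x)^2 - 24/cos(x)^3)*sin(x)/cos(x)^2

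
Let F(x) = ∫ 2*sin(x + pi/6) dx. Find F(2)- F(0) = -2*cos(pi/6 + 2) + sqrt(3)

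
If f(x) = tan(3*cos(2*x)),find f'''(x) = -1296*sin(2*x)^3*tan(3*cos(2*x))^4 - 1728*sin(2*x)^3*tan(3*cos(2*x))^2 - 432*sin(2*x)^3 + 24*sin(2*x)*tan(3*cos(2*x))^2 + 24*sin(2*x) + 216*sin(4*x)*tan(3*cos(2*x))^3 + 216*sin(4*x)*tan(3*cos(2*x))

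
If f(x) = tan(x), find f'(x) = cos(x)^(-2)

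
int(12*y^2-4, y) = 4*y^3 - 4*y + C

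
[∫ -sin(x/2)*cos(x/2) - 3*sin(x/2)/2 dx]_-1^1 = 0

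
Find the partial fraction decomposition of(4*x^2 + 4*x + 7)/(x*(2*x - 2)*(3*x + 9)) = 31/(72*(x + 3)) + 5/(8*(x - 1)) - 7/(18*x)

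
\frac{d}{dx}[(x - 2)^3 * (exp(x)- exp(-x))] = (x^3*exp(2*x) + x^3 - 3*x^2*exp(2*x) - 9*x^2 + 24*x + 4*exp(2*x) - 20)*exp(-x)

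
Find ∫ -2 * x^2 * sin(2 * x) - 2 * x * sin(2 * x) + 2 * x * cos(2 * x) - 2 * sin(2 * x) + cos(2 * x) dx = (x^2 + x + 1)*cos(2*x) + C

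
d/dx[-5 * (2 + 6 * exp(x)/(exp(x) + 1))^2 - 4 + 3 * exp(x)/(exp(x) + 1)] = (-477*exp(2*x) - 117*exp(x))/(exp(3*x) + 3*exp(2*x) + 3*exp(x) + 1)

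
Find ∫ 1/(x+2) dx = log(x + 2) + C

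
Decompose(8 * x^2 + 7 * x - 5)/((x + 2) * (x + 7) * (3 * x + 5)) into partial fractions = 25/(8*(3*x + 5)) + 169/(40*(x + 7)) - 13/(5*(x + 2))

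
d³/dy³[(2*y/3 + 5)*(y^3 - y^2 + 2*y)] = 16*y + 26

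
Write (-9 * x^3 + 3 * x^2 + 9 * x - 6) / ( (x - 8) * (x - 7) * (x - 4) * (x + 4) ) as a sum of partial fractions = -97/(176*(x + 4)) - 83/(16*(x - 4)) + 961/(11*(x - 7)) - 725/(8*(x - 8))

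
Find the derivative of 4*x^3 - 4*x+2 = 12*x^2 - 4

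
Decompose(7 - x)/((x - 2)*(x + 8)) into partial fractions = -3/(2*(x + 8)) + 1/(2*(x - 2))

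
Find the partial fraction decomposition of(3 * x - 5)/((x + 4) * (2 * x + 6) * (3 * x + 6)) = -17/(12*(x + 4)) + 7/(3*(x + 3)) - 11/(12*(x + 2))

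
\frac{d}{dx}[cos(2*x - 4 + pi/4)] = -2*sin(2*x - 4 + pi/4)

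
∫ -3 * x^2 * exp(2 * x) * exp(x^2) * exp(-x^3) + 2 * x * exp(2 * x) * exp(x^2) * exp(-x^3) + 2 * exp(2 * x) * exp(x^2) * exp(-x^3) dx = exp(x*(-x^2 + x + 2)) + C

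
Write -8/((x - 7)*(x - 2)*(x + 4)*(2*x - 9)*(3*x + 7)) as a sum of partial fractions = 162/(18655*(3*x + 7)) + 128/(17425*(2*x - 9)) - 4/(2805*(x + 4)) - 4/(975*(x - 2)) - 2/(1925*(x - 7))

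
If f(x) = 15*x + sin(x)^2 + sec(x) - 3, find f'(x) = sin(2*x) + tan(x)*sec(x) + 15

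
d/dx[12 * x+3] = 12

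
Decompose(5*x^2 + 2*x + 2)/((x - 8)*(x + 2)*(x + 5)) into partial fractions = 3/(x + 5) - 3/(5*(x + 2)) + 13/(5*(x - 8))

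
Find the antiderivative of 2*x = x^2 + C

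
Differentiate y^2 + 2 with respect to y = 2*y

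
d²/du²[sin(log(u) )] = -sqrt(2)*sin(log(u) + pi/4)/u^2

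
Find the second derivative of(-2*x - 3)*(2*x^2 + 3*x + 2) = -24*x - 24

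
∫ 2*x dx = x^2 + C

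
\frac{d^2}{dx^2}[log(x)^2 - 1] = (2 - 2*log(x))/x^2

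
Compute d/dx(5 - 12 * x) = -12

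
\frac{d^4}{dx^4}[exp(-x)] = exp(-x)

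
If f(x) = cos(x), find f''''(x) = cos(x)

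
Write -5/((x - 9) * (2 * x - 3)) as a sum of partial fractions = 2/(3*(2*x - 3)) - 1/(3*(x - 9))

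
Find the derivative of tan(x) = cos(x)^(-2)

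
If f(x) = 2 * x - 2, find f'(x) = 2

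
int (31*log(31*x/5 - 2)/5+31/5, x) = (31*x - 10)*log(31*x/5 - 2)/5 + C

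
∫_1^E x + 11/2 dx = -11 + (1 + E)*(E/2 + 5)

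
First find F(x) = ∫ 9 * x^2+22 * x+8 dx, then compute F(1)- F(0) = 22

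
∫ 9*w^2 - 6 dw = 3*w^3 - 6*w + C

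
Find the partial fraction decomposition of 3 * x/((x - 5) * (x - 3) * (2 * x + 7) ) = -42/(221*(2*x + 7)) - 9/(26*(x - 3)) + 15/(34*(x - 5))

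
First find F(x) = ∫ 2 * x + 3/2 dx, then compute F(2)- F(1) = 9/2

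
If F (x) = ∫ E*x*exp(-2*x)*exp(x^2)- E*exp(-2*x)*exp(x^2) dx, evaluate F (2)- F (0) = 0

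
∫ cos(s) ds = sin(s) + C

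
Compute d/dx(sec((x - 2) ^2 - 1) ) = 2*x*tan(x^2 - 4*x + 3)*sec(x^2 - 4*x + 3) - 4*tan(x^2 - 4*x + 3)*sec(x^2 - 4*x + 3)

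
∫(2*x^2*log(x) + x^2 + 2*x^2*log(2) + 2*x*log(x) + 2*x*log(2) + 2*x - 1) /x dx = ((x + 1)^2 - 2)*log(2*x) + C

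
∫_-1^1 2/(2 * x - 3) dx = -log(10) + log(2)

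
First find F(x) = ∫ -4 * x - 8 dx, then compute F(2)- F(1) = -14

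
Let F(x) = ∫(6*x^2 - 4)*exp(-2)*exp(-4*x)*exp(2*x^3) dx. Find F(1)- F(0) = -exp(-2) + exp(-4)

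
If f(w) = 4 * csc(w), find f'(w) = -4*cot(w)*csc(w)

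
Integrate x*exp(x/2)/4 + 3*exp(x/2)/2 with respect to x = (x + 4)*exp(x/2)/2 + C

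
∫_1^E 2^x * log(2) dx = -2 + 2^E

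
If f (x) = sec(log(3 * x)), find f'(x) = tan(log(x) + log(3))*sec(log(x) + log(3))/x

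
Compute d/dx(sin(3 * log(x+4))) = 3*cos(3*log(x + 4))/(x + 4)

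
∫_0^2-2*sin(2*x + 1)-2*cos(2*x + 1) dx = -cos(1) + cos(5) + sin(1) - sin(5)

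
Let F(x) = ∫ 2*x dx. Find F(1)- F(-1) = 0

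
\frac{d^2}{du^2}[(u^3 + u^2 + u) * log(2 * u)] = (6*u^2*log(u) + 6*u^2*log(2) + 5*u^2 + 2*u*log(u) + 2*u*log(2) + 3*u + 1)/u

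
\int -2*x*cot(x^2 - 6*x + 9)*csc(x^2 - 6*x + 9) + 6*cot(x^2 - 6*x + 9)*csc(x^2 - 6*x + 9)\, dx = csc((x - 3)^2) + C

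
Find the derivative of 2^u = 2^u*log(2)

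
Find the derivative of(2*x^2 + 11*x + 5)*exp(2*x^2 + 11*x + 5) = 8*x^3*exp(2*x^2 + 11*x + 5) + 66*x^2*exp(2*x^2 + 11*x + 5) + 145*x*exp(2*x^2 + 11*x + 5) + 66*exp(2*x^2 + 11*x + 5)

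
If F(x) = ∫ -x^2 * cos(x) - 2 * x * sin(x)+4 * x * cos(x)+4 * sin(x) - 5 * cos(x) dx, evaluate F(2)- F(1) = -sin(2) + 2*sin(1)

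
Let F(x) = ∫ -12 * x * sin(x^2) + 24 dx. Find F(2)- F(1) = 6*cos(4) - 6*cos(1) + 24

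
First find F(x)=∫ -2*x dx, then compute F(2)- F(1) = -3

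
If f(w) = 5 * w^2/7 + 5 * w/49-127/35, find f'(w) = 10*w/7 + 5/49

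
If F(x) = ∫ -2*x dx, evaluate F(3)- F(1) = -8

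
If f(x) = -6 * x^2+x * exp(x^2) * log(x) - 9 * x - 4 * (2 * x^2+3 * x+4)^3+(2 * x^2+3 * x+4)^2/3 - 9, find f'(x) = -192*x^5 - 720*x^4 - 4880*x^3/3 + 2*x^2*exp(x^2)*log(x) - 2040*x^2 - 4882*x/3 + exp(x^2)*log(x) + exp(x^2) - 577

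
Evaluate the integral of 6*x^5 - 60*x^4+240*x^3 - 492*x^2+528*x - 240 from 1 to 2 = -5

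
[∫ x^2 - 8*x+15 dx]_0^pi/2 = (-3 + pi/2)^2*(-2 + pi/6) + 18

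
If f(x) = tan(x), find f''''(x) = 24*tan(x)^5 + 40*tan(x)^3 + 16*tan(x)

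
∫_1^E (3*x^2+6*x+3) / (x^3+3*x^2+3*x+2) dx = -log(9) + log(1 + (1 + E)^3)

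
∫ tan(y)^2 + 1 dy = tan(y) + C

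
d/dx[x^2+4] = 2*x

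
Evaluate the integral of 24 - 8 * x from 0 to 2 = 32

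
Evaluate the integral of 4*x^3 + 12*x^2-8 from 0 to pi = -4 + (-3 + (1 + pi)^2)^2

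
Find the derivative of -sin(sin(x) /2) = -cos(x)*cos(sin(x)/2)/2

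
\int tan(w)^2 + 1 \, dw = tan(w) + C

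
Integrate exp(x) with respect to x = exp(x) + C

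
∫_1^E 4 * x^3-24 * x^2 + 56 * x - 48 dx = -9 + ((-2 + E)^2 + 2)^2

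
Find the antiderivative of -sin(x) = cos(x) + C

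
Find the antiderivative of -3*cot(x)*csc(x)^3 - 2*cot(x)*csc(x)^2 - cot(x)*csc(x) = (csc(x)^2 + csc(x) + 1)*csc(x) + C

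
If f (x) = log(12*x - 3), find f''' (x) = 128/(64*x^3 - 48*x^2 + 12*x - 1)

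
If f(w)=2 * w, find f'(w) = 2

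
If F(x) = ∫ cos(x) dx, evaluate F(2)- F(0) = sin(2)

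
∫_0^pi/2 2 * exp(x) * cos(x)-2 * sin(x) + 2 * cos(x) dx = -1 + exp(pi/2)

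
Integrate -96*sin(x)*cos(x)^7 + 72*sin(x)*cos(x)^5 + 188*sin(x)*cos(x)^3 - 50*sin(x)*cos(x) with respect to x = (12*sin(x)^6 - 36*sin(x)^4 - 11*sin(x)^2 + 57)*sin(x)^2 + C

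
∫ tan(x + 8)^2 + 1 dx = tan(x + 8) + C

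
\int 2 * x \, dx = x^2 + C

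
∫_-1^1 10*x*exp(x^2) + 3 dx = 6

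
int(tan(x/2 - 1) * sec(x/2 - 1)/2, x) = sec(x/2 - 1) + C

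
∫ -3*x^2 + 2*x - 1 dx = -x^3 + x^2 - x + C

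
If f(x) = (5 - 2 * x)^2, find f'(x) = 8*x - 20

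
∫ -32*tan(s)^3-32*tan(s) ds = -16*tan(s)^2 + C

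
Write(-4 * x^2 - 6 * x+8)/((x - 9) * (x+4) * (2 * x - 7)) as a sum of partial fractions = 248/(165*(2*x - 7)) - 32/(195*(x + 4)) - 370/(143*(x - 9))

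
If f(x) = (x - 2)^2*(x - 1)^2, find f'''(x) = 24*x - 36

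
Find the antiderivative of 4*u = 2*u^2 + C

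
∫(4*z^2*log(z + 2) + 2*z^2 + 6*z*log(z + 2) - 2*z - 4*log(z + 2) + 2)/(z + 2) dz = 2*(z^2 - z + 1)*log(z + 2) + C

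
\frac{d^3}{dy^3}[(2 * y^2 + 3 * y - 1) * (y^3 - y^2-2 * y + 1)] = 120*y^2 + 24*y - 48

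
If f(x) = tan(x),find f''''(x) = 24*tan(x)^5 + 40*tan(x)^3 + 16*tan(x)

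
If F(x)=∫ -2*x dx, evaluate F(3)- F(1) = -8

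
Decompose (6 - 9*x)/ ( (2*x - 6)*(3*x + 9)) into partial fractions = -11/(12*(x + 3)) - 7/(12*(x - 3))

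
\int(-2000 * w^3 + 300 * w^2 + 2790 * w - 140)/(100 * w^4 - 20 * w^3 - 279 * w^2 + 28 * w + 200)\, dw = -5*log((-10*w^2 + w + 14)^2/4 + 1) + C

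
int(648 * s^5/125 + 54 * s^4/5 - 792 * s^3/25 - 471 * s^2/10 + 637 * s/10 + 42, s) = 108*s^6/125 + 54*s^5/25 - 198*s^4/25 - 157*s^3/10 + 637*s^2/20 + 42*s + C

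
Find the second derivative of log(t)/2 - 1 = -1/(2*t^2)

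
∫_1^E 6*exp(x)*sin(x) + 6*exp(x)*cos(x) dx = -6*E*sin(1) + 6*exp(E)*sin(E)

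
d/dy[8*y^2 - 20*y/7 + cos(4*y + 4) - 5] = 16*y - 4*sin(4*y + 4) - 20/7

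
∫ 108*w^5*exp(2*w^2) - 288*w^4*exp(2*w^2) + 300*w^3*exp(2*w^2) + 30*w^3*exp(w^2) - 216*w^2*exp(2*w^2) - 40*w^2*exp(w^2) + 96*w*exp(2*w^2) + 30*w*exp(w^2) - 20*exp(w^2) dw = w*(3*w - 4)*(3*w*(3*w - 4)*exp(w^2) + 5)*exp(w^2) + C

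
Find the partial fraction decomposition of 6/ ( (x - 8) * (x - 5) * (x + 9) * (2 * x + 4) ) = -3/(1666*(x + 9)) + 3/(490*(x + 2)) - 1/(98*(x - 5)) + 1/(170*(x - 8))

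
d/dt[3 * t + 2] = 3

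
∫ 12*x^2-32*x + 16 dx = 4*x^3 - 16*x^2 + 16*x + C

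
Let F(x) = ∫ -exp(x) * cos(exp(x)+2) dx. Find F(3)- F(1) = sin(2 + E) - sin(2 + exp(3))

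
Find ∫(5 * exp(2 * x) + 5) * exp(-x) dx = 10*sinh(x) + C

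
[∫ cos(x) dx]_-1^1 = 2*sin(1)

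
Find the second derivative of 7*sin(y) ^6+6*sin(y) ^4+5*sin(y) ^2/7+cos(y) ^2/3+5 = -252*sin(y)^6 + 114*sin(y)^4 + 1480*sin(y)^2/21 + 16/21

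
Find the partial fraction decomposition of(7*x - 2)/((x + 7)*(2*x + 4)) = 51/(10*(x + 7)) - 8/(5*(x + 2))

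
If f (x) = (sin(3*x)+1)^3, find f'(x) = 9*(sin(3*x) + 1)^2*cos(3*x)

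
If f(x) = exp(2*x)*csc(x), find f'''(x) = (2 - 11*cos(x)/sin(x) + 12/sin(x)^2 - 6*cos(x)/sin(x)^3)*exp(2*x)/sin(x)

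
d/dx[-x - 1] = -1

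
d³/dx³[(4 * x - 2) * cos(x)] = 4*x*sin(x) - 2*sin(x) - 12*cos(x)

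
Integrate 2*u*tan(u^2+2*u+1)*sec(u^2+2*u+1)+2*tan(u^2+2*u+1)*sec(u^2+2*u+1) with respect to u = sec((u + 1)^2) + C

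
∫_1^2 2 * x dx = 3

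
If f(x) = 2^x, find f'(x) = 2^x*log(2)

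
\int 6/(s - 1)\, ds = 6*log(s - 1) + C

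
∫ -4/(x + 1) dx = -4*log(x + 1) + C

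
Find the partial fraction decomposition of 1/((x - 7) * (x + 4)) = -1/(11*(x + 4)) + 1/(11*(x - 7))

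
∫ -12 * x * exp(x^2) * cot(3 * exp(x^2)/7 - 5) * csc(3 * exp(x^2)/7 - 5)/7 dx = 2*csc(3*exp(x^2)/7 - 5) + C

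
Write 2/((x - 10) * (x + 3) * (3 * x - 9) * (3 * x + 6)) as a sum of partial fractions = -1/(351*(x + 3)) + 1/(270*(x + 2)) - 1/(945*(x - 3)) + 1/(4914*(x - 10))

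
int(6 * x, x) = 3*x^2 + C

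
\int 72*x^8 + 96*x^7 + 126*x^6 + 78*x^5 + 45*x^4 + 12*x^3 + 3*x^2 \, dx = 8*x^9 + 12*x^8 + 18*x^7 + 13*x^6 + 9*x^5 + 3*x^4 + x^3 + C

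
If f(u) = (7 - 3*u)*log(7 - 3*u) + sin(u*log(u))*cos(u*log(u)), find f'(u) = -2*log(u)*sin(u*log(u))^2 + log(u) - 3*log(7 - 3*u) - 2*sin(u*log(u))^2 - 2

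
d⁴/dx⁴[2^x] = 2^x*log(2)^4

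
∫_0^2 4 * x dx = 8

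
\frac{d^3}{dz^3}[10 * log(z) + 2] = 20/z^3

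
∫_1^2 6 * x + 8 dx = 17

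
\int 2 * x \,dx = x^2 + C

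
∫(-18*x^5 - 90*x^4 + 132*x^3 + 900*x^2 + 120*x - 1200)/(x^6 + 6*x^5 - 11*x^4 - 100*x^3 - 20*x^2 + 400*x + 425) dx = -3*log((x^3 + 3*x^2 - 10*x - 20)^2/25 + 1) + C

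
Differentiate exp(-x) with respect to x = -exp(-x)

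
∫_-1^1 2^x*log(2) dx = 3/2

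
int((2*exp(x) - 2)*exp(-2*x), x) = (1 - 2*exp(x))*exp(-2*x) + C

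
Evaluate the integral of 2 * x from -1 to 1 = 0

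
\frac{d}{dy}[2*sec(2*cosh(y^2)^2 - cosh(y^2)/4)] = y*(16*cosh(y^2) - 1)*tan(2*cosh(y^2)^2 - cosh(y^2)/4)*sinh(y^2)*sec(2*cosh(y^2)^2 - cosh(y^2)/4)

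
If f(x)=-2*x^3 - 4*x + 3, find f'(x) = -6*x^2 - 4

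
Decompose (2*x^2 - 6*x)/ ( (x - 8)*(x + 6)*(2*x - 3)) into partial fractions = 6/(65*(2*x - 3)) + 18/(35*(x + 6)) + 40/(91*(x - 8))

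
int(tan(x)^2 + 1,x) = tan(x) + C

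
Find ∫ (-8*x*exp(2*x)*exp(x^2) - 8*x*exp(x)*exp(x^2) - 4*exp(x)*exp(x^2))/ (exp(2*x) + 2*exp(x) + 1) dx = 4*(-exp(x) - exp(x*(x + 1)) - 1)/(exp(x) + 1) + C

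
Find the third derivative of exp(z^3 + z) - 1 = 27*z^6*exp(z^3 + z) + 27*z^4*exp(z^3 + z) + 54*z^3*exp(z^3 + z) + 9*z^2*exp(z^3 + z) + 18*z*exp(z^3 + z) + 7*exp(z^3 + z)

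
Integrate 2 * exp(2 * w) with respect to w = exp(2*w) + C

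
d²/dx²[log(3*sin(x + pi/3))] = -1/sin(x + pi/3)^2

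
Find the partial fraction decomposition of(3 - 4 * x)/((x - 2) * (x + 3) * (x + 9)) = 13/(22*(x + 9)) - 1/(2*(x + 3)) - 1/(11*(x - 2))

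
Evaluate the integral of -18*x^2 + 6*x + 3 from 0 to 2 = -30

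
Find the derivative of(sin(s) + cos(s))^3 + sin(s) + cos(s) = sqrt(2)*(3*sin(3*s + pi/4) + 5*cos(s + pi/4))/2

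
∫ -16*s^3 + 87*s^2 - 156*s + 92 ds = -4*s^4 + 29*s^3 - 78*s^2 + 92*s + C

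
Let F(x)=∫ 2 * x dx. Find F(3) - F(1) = 8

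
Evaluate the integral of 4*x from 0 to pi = 2*pi^2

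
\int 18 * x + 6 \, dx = 9*x^2 + 6*x + C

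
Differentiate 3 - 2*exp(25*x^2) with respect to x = -100*x*exp(25*x^2)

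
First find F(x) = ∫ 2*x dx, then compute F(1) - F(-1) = 0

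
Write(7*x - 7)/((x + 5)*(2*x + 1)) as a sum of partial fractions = -7/(3*(2*x + 1)) + 14/(3*(x + 5))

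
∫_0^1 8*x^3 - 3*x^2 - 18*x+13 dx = 5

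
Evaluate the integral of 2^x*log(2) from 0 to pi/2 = -1 + 2^(pi/2)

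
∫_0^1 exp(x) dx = -1 + E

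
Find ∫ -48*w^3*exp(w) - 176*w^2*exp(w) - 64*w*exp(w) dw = w^2*(-48*w - 32)*exp(w) + C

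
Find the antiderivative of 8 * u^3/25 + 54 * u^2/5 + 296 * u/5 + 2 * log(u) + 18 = 2*u*((u + 10)*(u^2 + 35*u + 20) + 25*log(u))/25 + C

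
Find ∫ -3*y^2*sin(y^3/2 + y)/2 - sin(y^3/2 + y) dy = cos(y^3/2 + y) + C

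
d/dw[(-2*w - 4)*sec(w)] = -2*w*tan(w)*sec(w) - 4*tan(w)*sec(w) - 2*sec(w)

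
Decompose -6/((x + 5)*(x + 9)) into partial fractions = 3/(2*(x + 9)) - 3/(2*(x + 5))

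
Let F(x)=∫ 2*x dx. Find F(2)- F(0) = 4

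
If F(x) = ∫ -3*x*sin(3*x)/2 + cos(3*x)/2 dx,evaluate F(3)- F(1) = 3*cos(9)/2 - cos(3)/2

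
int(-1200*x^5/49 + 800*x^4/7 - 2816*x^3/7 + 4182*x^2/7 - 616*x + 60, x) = -200*x^6/49 + 160*x^5/7 - 704*x^4/7 + 1394*x^3/7 - 308*x^2 + 60*x + C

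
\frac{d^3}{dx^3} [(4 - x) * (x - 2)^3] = 60 - 24*x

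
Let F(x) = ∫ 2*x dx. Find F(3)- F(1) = 8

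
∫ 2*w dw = w^2 + C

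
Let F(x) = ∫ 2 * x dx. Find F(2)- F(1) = 3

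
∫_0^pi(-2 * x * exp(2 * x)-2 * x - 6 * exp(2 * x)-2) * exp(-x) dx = (-2*pi - 4)*(-exp(-pi) + exp(pi))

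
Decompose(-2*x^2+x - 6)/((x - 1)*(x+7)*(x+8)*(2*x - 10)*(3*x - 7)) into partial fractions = 1179/(55552*(3*x - 7)) - 71/(3627*(x + 8)) + 37/(1792*(x + 7)) - 7/(2304*(x - 1)) - 17/(3328*(x - 5))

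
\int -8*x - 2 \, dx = -4*x^2 - 2*x + C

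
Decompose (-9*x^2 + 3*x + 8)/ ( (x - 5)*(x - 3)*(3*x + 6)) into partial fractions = -34/(105*(x + 2)) + 32/(15*(x - 3)) - 101/(21*(x - 5))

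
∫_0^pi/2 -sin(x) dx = -1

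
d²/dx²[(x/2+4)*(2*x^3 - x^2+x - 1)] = 12*x^2 + 45*x - 7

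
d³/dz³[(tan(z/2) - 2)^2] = 3*tan(z/2)^5 - 3*tan(z/2)^4 + 5*tan(z/2)^3 - 4*tan(z/2)^2 + 2*tan(z/2) - 1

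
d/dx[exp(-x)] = -exp(-x)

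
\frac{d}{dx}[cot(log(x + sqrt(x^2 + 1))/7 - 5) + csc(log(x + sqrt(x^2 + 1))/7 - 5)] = -(x*cos(log(x + sqrt(x^2 + 1))/7 - 5) + x + sqrt(x^2 + 1)*cos(log(x + sqrt(x^2 + 1))/7 - 5) + sqrt(x^2 + 1))/((7*x^2 + 7*x*sqrt(x^2 + 1) + 7)*sin(log(x + sqrt(x^2 + 1))/7 - 5)^2)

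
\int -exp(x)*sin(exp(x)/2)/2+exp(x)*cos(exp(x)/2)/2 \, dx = sqrt(2)*sin(exp(x)/2 + pi/4) + C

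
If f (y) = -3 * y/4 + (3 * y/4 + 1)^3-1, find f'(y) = 81*y^2/64 + 27*y/8 + 3/2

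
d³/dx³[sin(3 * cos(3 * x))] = 81*(9*sin(3*x)^2*cos(3*cos(3*x)) - 9*sin(3*cos(3*x))*cos(3*x) + cos(3*cos(3*x)))*sin(3*x)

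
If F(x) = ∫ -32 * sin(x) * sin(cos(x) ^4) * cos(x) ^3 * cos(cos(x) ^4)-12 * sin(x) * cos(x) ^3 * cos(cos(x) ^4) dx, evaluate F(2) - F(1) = -3*sin(cos(1)^4) - 4*sin(cos(1)^4)^2 + 4*sin(cos(2)^4)^2 + 3*sin(cos(2)^4)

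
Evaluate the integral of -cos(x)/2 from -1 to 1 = -sin(1)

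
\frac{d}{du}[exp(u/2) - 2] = exp(u/2)/2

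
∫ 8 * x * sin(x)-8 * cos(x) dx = -8*x*cos(x) + C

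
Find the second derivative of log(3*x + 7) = -9/(9*x^2 + 42*x + 49)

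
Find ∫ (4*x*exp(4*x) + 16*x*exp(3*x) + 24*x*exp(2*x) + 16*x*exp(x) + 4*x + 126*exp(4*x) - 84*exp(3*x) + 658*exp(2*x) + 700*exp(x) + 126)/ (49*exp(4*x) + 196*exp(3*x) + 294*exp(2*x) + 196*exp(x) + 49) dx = (2*(-7*x + (x + 35)^2)*(exp(x) + 1)^3 + 196*(exp(x) + 1)^2*exp(x) - 49*(7*exp(x) + 5)*exp(2*x))/(49*(exp(x) + 1)^3) + C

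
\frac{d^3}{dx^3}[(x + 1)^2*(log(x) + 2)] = (2*x^2 - 2*x + 2)/x^3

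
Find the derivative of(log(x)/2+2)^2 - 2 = (log(x) + 4)/(2*x)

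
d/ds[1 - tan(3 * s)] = -3/cos(3*s)^2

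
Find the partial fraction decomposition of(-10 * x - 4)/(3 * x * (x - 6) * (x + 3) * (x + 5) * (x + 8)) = 19/(1260*(x + 8)) - 23/(495*(x + 5)) + 13/(405*(x + 3)) - 16/(6237*(x - 6)) + 1/(540*x)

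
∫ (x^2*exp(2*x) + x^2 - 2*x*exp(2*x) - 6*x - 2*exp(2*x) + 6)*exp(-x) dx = 2*((x - 2)^2 - 2)*sinh(x) + C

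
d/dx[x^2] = 2*x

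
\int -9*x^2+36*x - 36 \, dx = -3*x^3 + 18*x^2 - 36*x + C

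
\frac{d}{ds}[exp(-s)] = -exp(-s)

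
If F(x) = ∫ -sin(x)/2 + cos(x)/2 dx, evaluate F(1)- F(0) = -1/2 + cos(1)/2 + sin(1)/2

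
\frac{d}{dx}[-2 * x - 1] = -2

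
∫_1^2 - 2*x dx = -3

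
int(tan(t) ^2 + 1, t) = tan(t) + C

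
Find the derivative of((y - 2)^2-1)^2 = 4*y^3 - 24*y^2 + 44*y - 24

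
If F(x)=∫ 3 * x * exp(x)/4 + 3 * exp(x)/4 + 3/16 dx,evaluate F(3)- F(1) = -3*E/4 + 3/8 + 9*exp(3)/4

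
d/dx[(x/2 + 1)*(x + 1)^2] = 3*x^2/2 + 4*x + 5/2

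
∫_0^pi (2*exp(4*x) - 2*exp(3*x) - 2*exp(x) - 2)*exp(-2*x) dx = -1 + (-1 - exp(-pi) + exp(pi))^2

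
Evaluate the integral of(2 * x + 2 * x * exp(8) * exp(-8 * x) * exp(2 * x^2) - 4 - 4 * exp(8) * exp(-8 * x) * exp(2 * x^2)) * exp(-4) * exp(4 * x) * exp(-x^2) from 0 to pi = -exp(4) - exp(-(-2 + pi)^2) + exp(-4) + exp((-2 + pi)^2)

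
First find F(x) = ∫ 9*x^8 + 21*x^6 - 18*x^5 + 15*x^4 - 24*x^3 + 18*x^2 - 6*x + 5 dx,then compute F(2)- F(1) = 744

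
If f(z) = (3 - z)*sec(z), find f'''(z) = (z*sin(z)/cos(z) - 6*z*sin(z)/cos(z)^3 - 3*sin(z)/cos(z) + 18*sin(z)/cos(z)^3 + 3 - 6/cos(z)^2)/cos(z)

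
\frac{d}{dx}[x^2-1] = 2*x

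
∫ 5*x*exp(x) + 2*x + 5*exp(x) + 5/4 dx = x*(4*x + 20*exp(x) + 5)/4 + C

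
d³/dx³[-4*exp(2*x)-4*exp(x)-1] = -32*exp(2*x) - 4*exp(x)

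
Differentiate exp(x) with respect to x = exp(x)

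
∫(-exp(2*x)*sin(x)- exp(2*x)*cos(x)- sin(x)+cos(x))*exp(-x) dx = -2*sin(x)*sinh(x) + C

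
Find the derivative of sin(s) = cos(s)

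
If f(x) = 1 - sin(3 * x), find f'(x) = -3*cos(3*x)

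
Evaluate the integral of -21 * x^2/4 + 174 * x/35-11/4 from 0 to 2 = -669/70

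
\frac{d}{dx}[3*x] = 3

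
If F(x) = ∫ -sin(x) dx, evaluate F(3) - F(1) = cos(3) - cos(1)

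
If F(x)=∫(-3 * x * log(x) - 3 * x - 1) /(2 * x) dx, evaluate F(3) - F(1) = -5*log(3)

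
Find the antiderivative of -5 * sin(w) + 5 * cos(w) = 5*sqrt(2)*sin(w + pi/4) + C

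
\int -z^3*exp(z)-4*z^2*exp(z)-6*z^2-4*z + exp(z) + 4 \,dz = -(exp(z) + 2)*(z^3 + z^2 - 2*z + 1) + C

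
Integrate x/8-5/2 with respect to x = x^2/16 - 5*x/2 + C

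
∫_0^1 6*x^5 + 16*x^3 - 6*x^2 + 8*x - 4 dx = 3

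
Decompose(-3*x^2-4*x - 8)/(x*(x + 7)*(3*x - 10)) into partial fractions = -246/(155*(3*x - 10)) - 127/(217*(x + 7)) + 4/(35*x)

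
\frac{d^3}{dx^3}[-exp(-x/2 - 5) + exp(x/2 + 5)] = (exp(x + 10) + 1)*exp(-x/2 - 5)/8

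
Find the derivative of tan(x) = cos(x)^(-2)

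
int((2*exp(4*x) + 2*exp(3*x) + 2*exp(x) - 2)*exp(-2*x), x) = (exp(2*x) + exp(x) - 1)^2*exp(-2*x) + C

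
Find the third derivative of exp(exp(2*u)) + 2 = 8*exp(2*u + exp(2*u)) + 24*exp(4*u + exp(2*u)) + 8*exp(6*u + exp(2*u))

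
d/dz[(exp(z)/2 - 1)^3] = 3*exp(3*z)/8 - 3*exp(2*z)/2 + 3*exp(z)/2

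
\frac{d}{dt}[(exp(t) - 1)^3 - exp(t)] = 3*exp(3*t) - 6*exp(2*t) + 2*exp(t)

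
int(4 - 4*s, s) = -2*s^2 + 4*s + C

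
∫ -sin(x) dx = cos(x) + C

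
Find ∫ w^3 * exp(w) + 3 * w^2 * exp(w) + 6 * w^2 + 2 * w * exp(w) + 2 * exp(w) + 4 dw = w*(w^2 + 2)*(exp(w) + 2) + C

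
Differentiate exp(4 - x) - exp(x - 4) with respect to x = (-exp(2*x - 8) - 1)*exp(4 - x)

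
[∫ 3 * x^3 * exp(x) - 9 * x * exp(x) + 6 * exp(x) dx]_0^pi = 3 + 3*(-1 + pi)^3*exp(pi)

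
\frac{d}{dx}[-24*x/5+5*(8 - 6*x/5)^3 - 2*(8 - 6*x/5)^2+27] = -648*x^2/25 + 8496*x/25 - 5592/5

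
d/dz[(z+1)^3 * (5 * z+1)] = 20*z^3 + 48*z^2 + 36*z + 8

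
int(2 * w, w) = w^2 + C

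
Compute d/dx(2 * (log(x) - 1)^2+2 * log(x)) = (4*log(x) - 2)/x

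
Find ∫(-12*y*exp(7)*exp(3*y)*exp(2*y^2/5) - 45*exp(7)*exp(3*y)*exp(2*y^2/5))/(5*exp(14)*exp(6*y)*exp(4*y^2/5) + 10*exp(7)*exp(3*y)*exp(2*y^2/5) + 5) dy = (2*exp(2*y^2/5 + 3*y + 7) + 5)/(exp(2*y^2/5 + 3*y + 7) + 1) + C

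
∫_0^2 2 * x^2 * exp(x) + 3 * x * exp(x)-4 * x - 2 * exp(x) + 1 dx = -5 + 5*exp(2)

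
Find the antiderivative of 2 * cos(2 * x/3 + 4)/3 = sin(2*x/3 + 4) + C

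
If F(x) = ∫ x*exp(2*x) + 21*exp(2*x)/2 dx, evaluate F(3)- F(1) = -11*exp(2)/2 + 13*exp(6)/2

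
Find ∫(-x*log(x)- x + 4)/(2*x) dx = (4 - x)*log(x)/2 + C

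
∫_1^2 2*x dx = 3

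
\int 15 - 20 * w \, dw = -10*w^2 + 15*w + C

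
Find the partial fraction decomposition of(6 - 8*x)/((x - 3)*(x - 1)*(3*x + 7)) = 111/(80*(3*x + 7)) + 1/(10*(x - 1)) - 9/(16*(x - 3))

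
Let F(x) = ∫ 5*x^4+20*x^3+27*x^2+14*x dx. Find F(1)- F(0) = 22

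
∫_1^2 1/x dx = log(2)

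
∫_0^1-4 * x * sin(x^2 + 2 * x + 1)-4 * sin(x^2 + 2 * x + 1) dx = 2*cos(4) - 2*cos(1)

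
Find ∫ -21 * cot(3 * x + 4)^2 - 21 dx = 7*cot(3*x + 4) + C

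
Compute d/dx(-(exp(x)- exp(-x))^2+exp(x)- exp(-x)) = (-2*exp(4*x) + exp(3*x) + exp(x) + 2)*exp(-2*x)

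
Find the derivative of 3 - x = -1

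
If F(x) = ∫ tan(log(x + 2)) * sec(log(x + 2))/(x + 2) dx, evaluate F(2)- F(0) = -sec(log(2)) + sec(log(4))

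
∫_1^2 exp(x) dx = -E + exp(2)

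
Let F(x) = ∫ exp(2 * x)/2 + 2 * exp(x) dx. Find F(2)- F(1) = -(E/2 + 2)^2 + (2 + exp(2)/2)^2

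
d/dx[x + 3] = 1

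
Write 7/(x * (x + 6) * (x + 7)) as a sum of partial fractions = 1/(x + 7) - 7/(6*(x + 6)) + 1/(6*x)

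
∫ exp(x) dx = exp(x) + C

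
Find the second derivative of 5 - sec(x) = 1/cos(x) - 2/cos(x)^3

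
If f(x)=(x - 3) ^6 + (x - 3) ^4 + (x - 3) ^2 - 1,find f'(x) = 6*x^5 - 90*x^4 + 544*x^3 - 1656*x^2 + 2540*x - 1572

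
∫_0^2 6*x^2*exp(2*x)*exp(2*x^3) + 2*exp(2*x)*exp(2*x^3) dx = -1 + exp(20)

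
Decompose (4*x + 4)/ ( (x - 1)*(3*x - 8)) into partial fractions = 44/(5*(3*x - 8)) - 8/(5*(x - 1))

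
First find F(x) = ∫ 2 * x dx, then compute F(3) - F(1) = 8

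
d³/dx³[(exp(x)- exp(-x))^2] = (8*exp(4*x) - 8)*exp(-2*x)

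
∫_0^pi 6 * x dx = 3*pi^2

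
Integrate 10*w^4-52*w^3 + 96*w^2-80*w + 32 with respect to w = 2*w^5 - 13*w^4 + 32*w^3 - 40*w^2 + 32*w + C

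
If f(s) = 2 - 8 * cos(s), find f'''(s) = -8*sin(s)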